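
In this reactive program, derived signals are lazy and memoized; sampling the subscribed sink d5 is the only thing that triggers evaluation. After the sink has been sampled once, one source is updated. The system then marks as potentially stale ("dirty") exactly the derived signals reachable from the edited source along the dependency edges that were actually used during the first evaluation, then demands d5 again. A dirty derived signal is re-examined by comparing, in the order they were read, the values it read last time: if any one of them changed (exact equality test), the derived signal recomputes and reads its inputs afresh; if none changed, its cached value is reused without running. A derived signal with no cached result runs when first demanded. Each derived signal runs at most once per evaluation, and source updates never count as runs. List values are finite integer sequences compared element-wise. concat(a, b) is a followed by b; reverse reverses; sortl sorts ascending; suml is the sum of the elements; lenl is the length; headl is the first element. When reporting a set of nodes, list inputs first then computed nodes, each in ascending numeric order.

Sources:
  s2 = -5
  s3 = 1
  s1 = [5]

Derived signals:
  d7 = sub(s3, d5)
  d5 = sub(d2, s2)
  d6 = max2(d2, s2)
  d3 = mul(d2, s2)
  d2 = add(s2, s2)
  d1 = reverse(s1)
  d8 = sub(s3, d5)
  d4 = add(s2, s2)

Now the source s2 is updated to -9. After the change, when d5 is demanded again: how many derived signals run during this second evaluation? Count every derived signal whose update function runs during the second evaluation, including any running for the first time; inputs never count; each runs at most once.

2 derived signals run: d2, d5.

First demand of the output computes:
  d2 = add(-5, -5) = -10
  d5 = sub(-10, -5) = -5

After the edit, cleaning proceeds:
  d2: a read changed (s2 -5->-9; s2 -5->-9) — executes, giving -18.
  d5: a read changed (d2 -10->-18; s2 -5->-9) — executes, giving -9.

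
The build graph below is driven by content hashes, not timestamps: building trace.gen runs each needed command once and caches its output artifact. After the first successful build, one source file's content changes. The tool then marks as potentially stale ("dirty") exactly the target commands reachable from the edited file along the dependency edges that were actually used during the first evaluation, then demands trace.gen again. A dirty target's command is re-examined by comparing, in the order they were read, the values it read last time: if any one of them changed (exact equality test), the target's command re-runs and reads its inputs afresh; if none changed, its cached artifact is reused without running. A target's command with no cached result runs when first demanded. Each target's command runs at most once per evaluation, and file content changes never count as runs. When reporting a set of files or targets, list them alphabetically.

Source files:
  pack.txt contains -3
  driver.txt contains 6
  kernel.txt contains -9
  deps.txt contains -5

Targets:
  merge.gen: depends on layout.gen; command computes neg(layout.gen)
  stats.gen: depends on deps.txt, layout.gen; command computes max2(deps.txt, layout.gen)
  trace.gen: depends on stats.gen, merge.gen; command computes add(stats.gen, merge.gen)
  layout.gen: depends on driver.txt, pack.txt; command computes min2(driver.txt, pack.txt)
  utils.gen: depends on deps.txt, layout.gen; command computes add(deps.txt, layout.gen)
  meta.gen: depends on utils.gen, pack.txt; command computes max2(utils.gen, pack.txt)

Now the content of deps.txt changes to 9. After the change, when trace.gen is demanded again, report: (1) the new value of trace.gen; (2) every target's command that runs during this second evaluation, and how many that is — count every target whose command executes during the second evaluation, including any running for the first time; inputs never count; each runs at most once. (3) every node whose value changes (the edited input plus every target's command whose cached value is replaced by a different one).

trace.gen now evaluates to 12.
Run set: stats.gen, trace.gen (2 run).
Changed values: deps.txt, stats.gen, trace.gen.

Initial pass — values computed on the first demand:
  layout.gen = min2(6, -3) = -3
  merge.gen = neg(-3) = 3
  stats.gen = max2(-5, -3) = -3
  trace.gen = add(-3, 3) = 0

Second demand — change propagation:
  stats.gen: re-runs because deps.txt -5->9; new result 9.
  trace.gen: re-runs because stats.gen -3->9; new result 12.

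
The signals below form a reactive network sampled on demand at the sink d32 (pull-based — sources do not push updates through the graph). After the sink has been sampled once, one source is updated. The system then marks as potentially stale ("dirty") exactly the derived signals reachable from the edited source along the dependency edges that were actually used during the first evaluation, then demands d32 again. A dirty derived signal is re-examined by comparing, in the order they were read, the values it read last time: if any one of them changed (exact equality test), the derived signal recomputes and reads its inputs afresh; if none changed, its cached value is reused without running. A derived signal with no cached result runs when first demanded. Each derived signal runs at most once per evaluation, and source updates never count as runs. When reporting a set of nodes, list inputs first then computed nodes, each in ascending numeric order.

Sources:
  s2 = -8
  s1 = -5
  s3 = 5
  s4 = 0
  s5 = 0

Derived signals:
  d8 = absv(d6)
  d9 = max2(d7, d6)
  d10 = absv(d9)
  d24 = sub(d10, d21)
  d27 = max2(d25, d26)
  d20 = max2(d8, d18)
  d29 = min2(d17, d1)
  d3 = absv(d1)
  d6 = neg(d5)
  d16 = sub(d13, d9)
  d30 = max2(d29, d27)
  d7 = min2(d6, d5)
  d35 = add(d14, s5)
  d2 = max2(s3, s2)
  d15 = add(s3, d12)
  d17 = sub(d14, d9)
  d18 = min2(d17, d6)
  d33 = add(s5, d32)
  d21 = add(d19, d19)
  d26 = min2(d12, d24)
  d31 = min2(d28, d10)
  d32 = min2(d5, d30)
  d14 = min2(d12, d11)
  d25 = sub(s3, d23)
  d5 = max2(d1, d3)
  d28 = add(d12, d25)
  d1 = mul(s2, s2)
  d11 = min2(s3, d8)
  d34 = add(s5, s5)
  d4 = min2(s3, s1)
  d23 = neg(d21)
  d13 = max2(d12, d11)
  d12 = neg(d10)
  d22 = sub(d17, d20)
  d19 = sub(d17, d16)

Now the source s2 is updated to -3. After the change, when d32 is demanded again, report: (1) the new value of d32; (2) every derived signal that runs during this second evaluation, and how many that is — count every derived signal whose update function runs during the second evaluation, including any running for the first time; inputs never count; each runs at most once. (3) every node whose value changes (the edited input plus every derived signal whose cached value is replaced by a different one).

d32 now evaluates to 0.
Run set: d1, d3, d5, d6, d7, d8, d9, d10, d11, d12, d13, d14, d16, d17, d19, d21, d23, d24, d25, d26, d27, d29, d30, d32 (24 run).
Changed values: s2, d1, d3, d5, d6, d7, d8, d9, d10, d12, d14, d16, d19, d21, d23, d24, d25, d26, d27.

Initial pass — values computed on the first demand:
  d1 = mul(-8, -8) = 64
  d3 = absv(64) = 64
  d5 = max2(64, 64) = 64
  d6 = neg(64) = -64
  d7 = min2(-64, 64) = -64
  d8 = absv(-64) = 64
  d9 = max2(-64, -64) = -64
  d10 = absv(-64) = 64
  d11 = min2(5, 64) = 5
  d12 = neg(64) = -64
  d13 = max2(-64, 5) = 5
  d14 = min2(-64, 5) = -64
  d16 = sub(5, -64) = 69
  d17 = sub(-64, -64) = 0
  d19 = sub(0, 69) = -69
  d21 = add(-69, -69) = -138
  d23 = neg(-138) = 138
  d24 = sub(64, -138) = 202
  d25 = sub(5, 138) = -133
  d26 = min2(-64, 202) = -64
  d27 = max2(-133, -64) = -64
  d29 = min2(0, 64) = 0
  d30 = max2(0, -64) = 0
  d32 = min2(64, 0) = 0

Second demand — change propagation:
  d1: re-runs because s2 -8->-3; s2 -8->-3; new result 9.
  d3: re-runs because d1 64->9; new result 9.
  d5: re-runs because d1 64->9; d3 64->9; new result 9.
  d6: re-runs because d5 64->9; new result -9.
  d7: re-runs because d6 -64->-9; d5 64->9; new result -9.
  d8: re-runs because d6 -64->-9; new result 9.
  d9: re-runs because d7 -64->-9; d6 -64->-9; new result -9.
  d10: re-runs because d9 -64->-9; new result 9.
  d11: re-runs because d8 64->9; new result 5 (unchanged).
  d12: re-runs because d10 64->9; new result -9.
  d13: re-runs because d12 -64->-9; new result 5 (unchanged).
  d14: re-runs because d12 -64->-9; new result -9.
  d16: re-runs because d9 -64->-9; new result 14.
  d17: re-runs because d14 -64->-9; d9 -64->-9; new result 0 (unchanged).
  d19: re-runs because d16 69->14; new result -14.
  d21: re-runs because d19 -69->-14; d19 -69->-14; new result -28.
  d23: re-runs because d21 -138->-28; new result 28.
  d24: re-runs because d10 64->9; d21 -138->-28; new result 37.
  d25: re-runs because d23 138->28; new result -23.
  d26: re-runs because d12 -64->-9; d24 202->37; new result -9.
  d27: re-runs because d25 -133->-23; d26 -64->-9; new result -9.
  d29: re-runs because d1 64->9; new result 0 (unchanged).
  d30: re-runs because d27 -64->-9; new result 0 (unchanged).
  d32: re-runs because d5 64->9; new result 0 (unchanged).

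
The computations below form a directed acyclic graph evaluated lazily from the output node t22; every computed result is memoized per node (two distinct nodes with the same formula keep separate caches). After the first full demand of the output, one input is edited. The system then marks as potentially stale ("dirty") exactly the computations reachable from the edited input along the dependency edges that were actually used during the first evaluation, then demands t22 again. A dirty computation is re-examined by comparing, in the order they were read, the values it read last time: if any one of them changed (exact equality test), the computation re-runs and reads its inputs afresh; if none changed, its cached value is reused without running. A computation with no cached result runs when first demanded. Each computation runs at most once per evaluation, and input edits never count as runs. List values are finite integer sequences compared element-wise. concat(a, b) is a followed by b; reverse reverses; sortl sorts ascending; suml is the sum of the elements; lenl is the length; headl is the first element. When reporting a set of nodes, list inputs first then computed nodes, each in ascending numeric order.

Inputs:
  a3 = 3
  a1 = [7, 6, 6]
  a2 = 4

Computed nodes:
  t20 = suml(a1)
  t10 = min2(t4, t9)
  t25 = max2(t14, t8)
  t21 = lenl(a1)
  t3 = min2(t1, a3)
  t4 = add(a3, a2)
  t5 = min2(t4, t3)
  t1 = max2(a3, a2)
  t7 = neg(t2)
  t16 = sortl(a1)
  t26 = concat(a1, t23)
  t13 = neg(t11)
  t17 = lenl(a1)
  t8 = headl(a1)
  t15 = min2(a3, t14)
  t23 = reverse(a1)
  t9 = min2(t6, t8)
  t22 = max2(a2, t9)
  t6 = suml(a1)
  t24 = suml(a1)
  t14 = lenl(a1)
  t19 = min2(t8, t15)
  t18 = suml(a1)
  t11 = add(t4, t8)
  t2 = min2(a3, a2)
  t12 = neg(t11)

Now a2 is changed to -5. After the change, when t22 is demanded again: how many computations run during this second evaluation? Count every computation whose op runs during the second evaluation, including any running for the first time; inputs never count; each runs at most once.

First demand of the output computes:
  t6 = suml([7, 6, 6]) = 19
  t8 = headl([7, 6, 6]) = 7
  t9 = min2(19, 7) = 7
  t22 = max2(4, 7) = 7

After the edit, cleaning proceeds:
  t22: a read changed (a2 4->-5) — executes, giving 7 — identical to its old value.

1 computations run: t22.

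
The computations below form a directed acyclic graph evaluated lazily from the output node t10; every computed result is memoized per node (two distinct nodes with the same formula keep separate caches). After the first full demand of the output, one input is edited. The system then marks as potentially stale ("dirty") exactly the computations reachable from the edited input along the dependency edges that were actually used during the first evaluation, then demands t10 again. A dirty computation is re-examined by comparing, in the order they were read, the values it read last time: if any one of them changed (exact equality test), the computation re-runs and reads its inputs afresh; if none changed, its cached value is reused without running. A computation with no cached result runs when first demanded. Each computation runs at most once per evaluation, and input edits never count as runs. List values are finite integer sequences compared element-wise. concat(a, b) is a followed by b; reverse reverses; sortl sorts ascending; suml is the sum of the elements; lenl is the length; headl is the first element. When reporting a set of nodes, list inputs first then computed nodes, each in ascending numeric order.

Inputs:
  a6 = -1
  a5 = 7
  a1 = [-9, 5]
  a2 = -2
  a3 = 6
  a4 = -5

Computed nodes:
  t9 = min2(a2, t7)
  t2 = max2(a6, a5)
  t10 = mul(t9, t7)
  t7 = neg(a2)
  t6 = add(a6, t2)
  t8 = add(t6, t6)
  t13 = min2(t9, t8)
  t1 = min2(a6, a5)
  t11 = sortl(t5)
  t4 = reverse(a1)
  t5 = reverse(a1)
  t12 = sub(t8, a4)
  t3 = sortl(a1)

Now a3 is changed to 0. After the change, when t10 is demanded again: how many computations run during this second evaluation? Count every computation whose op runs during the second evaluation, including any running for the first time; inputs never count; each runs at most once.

0 computations run: none.
Note the shortcut — nothing in the graph depends on a3 at all, so no recomputation happens.

First demand of the output computes:
  t7 = neg(-2) = 2
  t9 = min2(-2, 2) = -2
  t10 = mul(-2, 2) = -4

After the edit, cleaning proceeds:
  no node depends on a3 at all; the second demand re-runs nothing.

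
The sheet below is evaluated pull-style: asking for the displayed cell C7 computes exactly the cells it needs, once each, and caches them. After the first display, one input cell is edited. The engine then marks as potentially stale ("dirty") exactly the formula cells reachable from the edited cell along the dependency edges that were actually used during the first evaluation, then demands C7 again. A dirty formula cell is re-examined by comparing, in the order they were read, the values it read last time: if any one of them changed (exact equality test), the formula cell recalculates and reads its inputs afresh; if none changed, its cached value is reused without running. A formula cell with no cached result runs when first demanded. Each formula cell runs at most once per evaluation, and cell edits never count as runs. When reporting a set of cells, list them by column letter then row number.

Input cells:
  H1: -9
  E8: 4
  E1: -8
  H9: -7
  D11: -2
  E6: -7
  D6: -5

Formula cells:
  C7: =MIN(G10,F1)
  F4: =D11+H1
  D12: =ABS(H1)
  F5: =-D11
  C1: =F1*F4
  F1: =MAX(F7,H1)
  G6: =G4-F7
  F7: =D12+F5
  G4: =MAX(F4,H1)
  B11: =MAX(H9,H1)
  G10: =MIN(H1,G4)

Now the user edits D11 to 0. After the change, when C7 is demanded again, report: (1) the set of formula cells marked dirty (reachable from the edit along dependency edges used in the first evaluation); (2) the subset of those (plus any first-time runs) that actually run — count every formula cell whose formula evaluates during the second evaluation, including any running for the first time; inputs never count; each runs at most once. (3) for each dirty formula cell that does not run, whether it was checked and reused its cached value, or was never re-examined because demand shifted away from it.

The edit dirties: C7, F1, F4, F5, F7, G4, G10.
6 formula cells run: C7, F1, F4, F5, F7, G4.
Cache hits after checking: G10.
Note where the cutoff bites: G10 is checked, finds nothing changed, and keeps its cache.

First demand of the output computes:
  D12 = ABS(-9) = 9
  F4 = -2 + -9 = -11
  F5 = -(-2) = 2
  F7 = 9 + 2 = 11
  F1 = MAX(11, -9) = 11
  G4 = MAX(-11, -9) = -9
  G10 = MIN(-9, -9) = -9
  C7 = MIN(-9, 11) = -9

After the edit, cleaning proceeds:
  F4: a read changed (D11 -2->0) — executes, giving -9.
  F5: a read changed (D11 -2->0) — executes, giving 0.
  F7: a read changed (F5 2->0) — executes, giving 9.
  F1: a read changed (F7 11->9) — executes, giving 9.
  G4: a read changed (F4 -11->-9) — executes, giving -9 — identical to its old value.
  G10: dirty, but its reads are unchanged (H1 unchanged, G4 unchanged); cached -9 stands.
  C7: a read changed (F1 11->9) — executes, giving -9 — identical to its old value.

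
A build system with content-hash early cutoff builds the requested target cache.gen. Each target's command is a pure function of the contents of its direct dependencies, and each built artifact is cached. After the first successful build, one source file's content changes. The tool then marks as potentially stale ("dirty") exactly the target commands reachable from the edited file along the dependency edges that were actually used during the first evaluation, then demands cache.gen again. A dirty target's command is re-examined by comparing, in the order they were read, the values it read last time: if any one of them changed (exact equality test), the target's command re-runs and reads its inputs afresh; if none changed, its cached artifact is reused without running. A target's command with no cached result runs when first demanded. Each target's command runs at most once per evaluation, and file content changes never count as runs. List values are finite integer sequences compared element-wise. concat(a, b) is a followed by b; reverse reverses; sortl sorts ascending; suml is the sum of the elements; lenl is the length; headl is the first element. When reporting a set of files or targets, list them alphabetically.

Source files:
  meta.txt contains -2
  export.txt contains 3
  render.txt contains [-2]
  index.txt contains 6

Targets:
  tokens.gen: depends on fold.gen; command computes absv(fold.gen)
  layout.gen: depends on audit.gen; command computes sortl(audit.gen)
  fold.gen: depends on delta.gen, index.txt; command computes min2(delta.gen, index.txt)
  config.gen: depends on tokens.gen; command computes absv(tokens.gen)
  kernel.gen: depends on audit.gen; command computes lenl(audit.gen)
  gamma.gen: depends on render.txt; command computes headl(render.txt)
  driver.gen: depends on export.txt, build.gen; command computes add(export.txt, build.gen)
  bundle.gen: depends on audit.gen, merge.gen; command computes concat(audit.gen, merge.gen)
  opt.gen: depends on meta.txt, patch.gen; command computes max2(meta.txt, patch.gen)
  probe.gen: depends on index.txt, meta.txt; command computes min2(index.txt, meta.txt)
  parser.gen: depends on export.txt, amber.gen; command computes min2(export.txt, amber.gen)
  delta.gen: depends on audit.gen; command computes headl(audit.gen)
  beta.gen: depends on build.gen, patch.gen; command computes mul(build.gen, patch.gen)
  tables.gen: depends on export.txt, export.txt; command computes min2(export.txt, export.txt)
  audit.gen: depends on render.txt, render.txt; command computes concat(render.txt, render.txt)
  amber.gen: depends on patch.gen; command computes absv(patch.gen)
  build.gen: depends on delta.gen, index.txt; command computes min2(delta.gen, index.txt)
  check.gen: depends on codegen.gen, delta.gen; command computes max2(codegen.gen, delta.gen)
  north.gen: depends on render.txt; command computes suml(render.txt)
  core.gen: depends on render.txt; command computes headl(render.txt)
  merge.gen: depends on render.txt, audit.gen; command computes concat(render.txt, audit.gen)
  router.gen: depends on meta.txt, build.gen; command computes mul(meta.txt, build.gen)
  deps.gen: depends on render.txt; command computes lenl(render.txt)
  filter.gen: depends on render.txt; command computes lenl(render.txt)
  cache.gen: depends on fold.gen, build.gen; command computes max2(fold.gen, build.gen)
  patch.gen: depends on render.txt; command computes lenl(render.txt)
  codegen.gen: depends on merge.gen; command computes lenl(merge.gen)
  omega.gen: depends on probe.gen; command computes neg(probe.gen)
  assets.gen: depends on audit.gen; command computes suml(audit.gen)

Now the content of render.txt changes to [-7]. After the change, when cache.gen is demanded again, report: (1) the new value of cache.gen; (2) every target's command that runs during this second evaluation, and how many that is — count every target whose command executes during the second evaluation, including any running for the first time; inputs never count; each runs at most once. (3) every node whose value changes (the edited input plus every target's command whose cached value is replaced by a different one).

First evaluation (everything demanded from the output):
  audit.gen = concat([-2], [-2]) = [-2, -2]
  delta.gen = headl([-2, -2]) = -2
  build.gen = min2(-2, 6) = -2
  fold.gen = min2(-2, 6) = -2
  cache.gen = max2(-2, -2) = -2

Propagation after the edit:
  audit.gen: runs — render.txt [-2]->[-7]; render.txt [-2]->[-7]; result [-7, -7].
  delta.gen: runs — audit.gen [-2, -2]->[-7, -7]; result -7.
  build.gen: runs — delta.gen -2->-7; result -7.
  fold.gen: runs — delta.gen -2->-7; result -7.
  cache.gen: runs — fold.gen -2->-7; build.gen -2->-7; result -7.

New value of cache.gen: -7.
Target commands that run: audit.gen, build.gen, cache.gen, delta.gen, fold.gen — 5 in total.
Values that change: audit.gen, build.gen, cache.gen, delta.gen, fold.gen, render.txt.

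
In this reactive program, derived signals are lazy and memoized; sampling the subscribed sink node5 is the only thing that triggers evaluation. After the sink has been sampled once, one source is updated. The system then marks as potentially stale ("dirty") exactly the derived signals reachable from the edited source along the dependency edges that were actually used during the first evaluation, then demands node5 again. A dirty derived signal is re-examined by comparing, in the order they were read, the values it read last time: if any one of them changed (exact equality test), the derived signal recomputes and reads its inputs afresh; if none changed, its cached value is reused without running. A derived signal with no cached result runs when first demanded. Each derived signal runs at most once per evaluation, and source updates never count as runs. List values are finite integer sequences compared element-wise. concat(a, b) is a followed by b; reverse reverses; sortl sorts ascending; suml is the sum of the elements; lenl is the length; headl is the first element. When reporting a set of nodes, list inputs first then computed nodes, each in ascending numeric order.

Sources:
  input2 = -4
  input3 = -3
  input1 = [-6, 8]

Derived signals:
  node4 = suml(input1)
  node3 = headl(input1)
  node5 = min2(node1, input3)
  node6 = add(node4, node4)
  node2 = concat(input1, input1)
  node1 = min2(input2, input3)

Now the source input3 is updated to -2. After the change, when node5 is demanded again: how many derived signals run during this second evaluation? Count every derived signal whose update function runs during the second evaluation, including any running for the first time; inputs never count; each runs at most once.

2 derived signals run: node1, node5.

First demand of the output computes:
  node1 = min2(-4, -3) = -4
  node5 = min2(-4, -3) = -4

After the edit, cleaning proceeds:
  node1: a read changed (input3 -3->-2) — executes, giving -4 — identical to its old value.
  node5: a read changed (input3 -3->-2) — executes, giving -4 — identical to its old value.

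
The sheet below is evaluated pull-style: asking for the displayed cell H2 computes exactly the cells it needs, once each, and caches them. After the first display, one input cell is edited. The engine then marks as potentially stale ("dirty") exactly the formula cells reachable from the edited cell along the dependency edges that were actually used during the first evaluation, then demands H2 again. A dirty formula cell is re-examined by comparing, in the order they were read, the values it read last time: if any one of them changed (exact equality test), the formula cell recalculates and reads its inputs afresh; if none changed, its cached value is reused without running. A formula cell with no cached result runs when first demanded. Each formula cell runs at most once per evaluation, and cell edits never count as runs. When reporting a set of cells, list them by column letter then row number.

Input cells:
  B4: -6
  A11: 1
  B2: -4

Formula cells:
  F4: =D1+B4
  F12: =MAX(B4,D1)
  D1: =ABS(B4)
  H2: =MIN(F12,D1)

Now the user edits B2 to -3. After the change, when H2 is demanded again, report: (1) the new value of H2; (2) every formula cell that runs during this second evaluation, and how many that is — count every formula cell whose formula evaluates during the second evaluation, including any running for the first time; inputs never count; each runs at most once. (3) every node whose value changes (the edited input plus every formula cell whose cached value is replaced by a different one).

Demanding H2 again yields 6.
0 formula cells run: none.
The nodes whose values change: B2.
Note the shortcut — nothing in the graph depends on B2 at all, so no recomputation happens.

First demand of the output computes:
  D1 = ABS(-6) = 6
  F12 = MAX(-6, 6) = 6
  H2 = MIN(6, 6) = 6

After the edit, cleaning proceeds:
  no node depends on B2 at all; the second demand re-runs nothing.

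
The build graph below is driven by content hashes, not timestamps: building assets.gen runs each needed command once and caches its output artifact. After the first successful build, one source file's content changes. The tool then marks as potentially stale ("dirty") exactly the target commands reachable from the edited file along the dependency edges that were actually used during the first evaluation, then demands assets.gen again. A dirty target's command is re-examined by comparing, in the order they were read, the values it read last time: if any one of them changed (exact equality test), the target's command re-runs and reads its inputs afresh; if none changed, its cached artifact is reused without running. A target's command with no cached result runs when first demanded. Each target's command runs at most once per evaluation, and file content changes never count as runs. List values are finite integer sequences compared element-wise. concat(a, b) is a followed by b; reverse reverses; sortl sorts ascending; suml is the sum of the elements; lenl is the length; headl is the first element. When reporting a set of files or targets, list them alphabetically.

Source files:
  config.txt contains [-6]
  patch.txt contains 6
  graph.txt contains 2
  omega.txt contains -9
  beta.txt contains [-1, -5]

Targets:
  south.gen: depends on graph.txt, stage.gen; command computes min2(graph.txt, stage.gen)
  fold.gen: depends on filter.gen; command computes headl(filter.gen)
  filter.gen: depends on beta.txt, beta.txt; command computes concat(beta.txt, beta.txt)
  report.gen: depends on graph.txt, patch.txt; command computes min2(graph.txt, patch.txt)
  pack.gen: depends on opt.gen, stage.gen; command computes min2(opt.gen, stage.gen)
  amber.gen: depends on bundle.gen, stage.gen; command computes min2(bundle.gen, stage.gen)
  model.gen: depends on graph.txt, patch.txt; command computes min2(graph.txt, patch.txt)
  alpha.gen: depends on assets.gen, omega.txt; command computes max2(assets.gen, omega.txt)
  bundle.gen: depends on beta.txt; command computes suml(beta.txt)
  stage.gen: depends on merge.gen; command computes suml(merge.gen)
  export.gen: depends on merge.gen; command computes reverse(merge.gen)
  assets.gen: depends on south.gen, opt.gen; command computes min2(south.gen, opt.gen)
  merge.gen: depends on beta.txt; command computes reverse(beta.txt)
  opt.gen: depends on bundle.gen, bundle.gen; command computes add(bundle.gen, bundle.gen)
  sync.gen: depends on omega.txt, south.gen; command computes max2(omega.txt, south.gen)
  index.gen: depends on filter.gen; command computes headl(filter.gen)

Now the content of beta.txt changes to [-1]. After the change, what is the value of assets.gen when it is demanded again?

assets.gen now evaluates to -2.

Initial pass — values computed on the first demand:
  bundle.gen = suml([-1, -5]) = -6
  merge.gen = reverse([-1, -5]) = [-5, -1]
  opt.gen = add(-6, -6) = -12
  stage.gen = suml([-5, -1]) = -6
  south.gen = min2(2, -6) = -6
  assets.gen = min2(-6, -12) = -12

Second demand — change propagation:
  bundle.gen: re-runs because beta.txt [-1, -5]->[-1]; new result -1.
  merge.gen: re-runs because beta.txt [-1, -5]->[-1]; new result [-1].
  opt.gen: re-runs because bundle.gen -6->-1; bundle.gen -6->-1; new result -2.
  stage.gen: re-runs because merge.gen [-5, -1]->[-1]; new result -1.
  south.gen: re-runs because stage.gen -6->-1; new result -1.
  assets.gen: re-runs because south.gen -6->-1; opt.gen -12->-2; new result -2.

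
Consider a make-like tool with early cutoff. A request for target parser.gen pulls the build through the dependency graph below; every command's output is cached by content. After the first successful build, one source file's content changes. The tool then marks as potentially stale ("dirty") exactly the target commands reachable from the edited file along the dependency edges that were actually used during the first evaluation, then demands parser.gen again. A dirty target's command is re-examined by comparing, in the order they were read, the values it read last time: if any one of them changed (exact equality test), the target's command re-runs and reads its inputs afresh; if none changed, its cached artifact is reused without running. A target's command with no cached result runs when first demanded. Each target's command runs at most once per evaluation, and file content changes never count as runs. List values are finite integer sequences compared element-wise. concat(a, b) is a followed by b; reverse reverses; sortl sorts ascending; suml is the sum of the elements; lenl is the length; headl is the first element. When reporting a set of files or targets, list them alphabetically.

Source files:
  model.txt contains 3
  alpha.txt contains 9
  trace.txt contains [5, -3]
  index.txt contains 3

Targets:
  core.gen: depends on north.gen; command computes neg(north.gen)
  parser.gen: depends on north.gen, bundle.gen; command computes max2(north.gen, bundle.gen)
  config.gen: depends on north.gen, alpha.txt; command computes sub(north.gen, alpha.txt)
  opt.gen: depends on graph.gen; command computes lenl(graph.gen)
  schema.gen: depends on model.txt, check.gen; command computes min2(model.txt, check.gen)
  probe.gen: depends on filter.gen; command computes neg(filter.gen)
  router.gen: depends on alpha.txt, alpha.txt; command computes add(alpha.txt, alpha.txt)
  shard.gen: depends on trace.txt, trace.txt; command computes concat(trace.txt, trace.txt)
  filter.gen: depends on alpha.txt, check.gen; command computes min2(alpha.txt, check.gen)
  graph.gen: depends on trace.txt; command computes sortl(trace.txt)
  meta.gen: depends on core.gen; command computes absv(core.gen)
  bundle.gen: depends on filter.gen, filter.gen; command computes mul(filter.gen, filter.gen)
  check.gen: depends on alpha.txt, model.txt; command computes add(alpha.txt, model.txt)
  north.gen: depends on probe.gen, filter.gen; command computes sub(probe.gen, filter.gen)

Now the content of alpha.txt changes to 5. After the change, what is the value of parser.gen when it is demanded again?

First demand of the output computes:
  check.gen = add(9, 3) = 12
  filter.gen = min2(9, 12) = 9
  bundle.gen = mul(9, 9) = 81
  probe.gen = neg(9) = -9
  north.gen = sub(-9, 9) = -18
  parser.gen = max2(-18, 81) = 81

After the edit, cleaning proceeds:
  check.gen: a read changed (alpha.txt 9->5) — executes, giving 8.
  filter.gen: a read changed (alpha.txt 9->5; check.gen 12->8) — executes, giving 5.
  bundle.gen: a read changed (filter.gen 9->5; filter.gen 9->5) — executes, giving 25.
  probe.gen: a read changed (filter.gen 9->5) — executes, giving -5.
  north.gen: a read changed (probe.gen -9->-5; filter.gen 9->5) — executes, giving -10.
  parser.gen: a read changed (north.gen -18->-10; bundle.gen 81->25) — executes, giving 25.

Demanding parser.gen again yields 25.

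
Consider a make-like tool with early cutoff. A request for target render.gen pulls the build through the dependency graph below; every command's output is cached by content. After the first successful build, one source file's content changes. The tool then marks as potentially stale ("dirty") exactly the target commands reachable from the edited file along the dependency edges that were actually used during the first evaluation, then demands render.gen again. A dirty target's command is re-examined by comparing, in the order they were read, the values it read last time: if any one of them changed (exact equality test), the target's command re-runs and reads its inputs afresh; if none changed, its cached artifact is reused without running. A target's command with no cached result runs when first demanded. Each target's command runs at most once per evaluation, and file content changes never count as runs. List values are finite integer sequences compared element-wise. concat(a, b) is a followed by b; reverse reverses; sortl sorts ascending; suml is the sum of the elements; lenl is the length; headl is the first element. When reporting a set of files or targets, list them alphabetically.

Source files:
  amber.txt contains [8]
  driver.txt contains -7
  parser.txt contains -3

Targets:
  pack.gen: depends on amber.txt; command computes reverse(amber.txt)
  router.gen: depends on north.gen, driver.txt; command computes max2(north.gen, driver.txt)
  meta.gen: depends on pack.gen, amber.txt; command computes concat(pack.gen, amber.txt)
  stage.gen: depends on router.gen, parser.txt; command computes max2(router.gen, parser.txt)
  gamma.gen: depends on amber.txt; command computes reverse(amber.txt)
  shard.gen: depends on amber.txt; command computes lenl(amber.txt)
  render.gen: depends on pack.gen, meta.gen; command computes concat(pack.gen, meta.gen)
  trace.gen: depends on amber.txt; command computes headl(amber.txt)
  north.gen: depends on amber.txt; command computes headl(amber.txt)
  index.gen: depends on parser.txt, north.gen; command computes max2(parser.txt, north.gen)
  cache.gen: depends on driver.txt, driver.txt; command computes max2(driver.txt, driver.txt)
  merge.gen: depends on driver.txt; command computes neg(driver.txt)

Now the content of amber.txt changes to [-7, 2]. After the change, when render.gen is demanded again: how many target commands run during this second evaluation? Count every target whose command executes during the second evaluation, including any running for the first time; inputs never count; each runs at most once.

3 target commands run: meta.gen, pack.gen, render.gen.

First demand of the output computes:
  pack.gen = reverse([8]) = [8]
  meta.gen = concat([8], [8]) = [8, 8]
  render.gen = concat([8], [8, 8]) = [8, 8, 8]

After the edit, cleaning proceeds:
  pack.gen: a read changed (amber.txt [8]->[-7, 2]) — executes, giving [2, -7].
  meta.gen: a read changed (pack.gen [8]->[2, -7]; amber.txt [8]->[-7, 2]) — executes, giving [2, -7, -7, 2].
  render.gen: a read changed (pack.gen [8]->[2, -7]; meta.gen [8, 8]->[2, -7, -7, 2]) — executes, giving [2, -7, 2, -7, -7, 2].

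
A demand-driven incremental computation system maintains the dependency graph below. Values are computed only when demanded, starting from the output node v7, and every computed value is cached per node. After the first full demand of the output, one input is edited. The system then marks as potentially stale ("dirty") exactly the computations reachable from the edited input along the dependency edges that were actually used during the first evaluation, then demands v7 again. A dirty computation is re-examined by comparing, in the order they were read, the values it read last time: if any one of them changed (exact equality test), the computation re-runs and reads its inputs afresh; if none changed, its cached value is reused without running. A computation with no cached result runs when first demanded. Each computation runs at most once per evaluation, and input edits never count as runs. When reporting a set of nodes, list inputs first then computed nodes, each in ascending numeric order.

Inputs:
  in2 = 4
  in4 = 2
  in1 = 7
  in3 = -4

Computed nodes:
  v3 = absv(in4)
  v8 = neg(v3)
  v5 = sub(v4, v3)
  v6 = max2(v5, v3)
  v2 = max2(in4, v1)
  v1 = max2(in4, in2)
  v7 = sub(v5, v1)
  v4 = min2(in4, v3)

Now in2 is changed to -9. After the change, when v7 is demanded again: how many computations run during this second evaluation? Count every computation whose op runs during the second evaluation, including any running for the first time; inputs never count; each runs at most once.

First evaluation (everything demanded from the output):
  v1 = max2(2, 4) = 4
  v3 = absv(2) = 2
  v4 = min2(2, 2) = 2
  v5 = sub(2, 2) = 0
  v7 = sub(0, 4) = -4

Propagation after the edit:
  v1: runs — in2 4->-9; result 2.
  v7: runs — v1 4->2; result -2.

Computations that run: v1, v7 — 2 in total.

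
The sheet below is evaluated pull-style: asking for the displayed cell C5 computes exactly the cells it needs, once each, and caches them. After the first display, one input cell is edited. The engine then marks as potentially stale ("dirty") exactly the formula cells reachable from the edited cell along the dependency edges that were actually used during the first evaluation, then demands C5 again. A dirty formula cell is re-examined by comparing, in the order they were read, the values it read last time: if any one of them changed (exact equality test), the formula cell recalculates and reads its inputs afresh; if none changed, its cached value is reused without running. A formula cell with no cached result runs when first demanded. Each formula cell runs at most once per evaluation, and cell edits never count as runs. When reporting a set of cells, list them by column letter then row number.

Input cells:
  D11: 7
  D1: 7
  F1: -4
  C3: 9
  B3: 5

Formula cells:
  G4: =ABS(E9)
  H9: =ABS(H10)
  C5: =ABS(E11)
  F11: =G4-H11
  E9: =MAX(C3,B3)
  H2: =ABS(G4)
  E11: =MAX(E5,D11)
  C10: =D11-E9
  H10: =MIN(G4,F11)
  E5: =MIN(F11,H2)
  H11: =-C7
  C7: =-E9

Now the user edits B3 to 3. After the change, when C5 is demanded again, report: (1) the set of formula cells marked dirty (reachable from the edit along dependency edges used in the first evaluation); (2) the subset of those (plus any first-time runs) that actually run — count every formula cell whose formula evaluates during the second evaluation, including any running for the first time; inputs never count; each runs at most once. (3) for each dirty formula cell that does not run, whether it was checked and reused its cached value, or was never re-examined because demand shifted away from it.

First demand of the output computes:
  E9 = MAX(9, 5) = 9
  C7 = -(9) = -9
  G4 = ABS(9) = 9
  H2 = ABS(9) = 9
  H11 = -(-9) = 9
  F11 = 9 - 9 = 0
  E5 = MIN(0, 9) = 0
  E11 = MAX(0, 7) = 7
  C5 = ABS(7) = 7

After the edit, cleaning proceeds:
  E9: a read changed (B3 5->3) — executes, giving 9 — identical to its old value.
  C7: dirty, but its reads are unchanged (E9 unchanged); cached -9 stands.
  G4: dirty, but its reads are unchanged (E9 unchanged); cached 9 stands.
  H2: dirty, but its reads are unchanged (G4 unchanged); cached 9 stands.
  H11: dirty, but its reads are unchanged (C7 unchanged); cached 9 stands.
  F11: dirty, but its reads are unchanged (G4 unchanged, H11 unchanged); cached 0 stands.
  E5: dirty, but its reads are unchanged (F11 unchanged, H2 unchanged); cached 0 stands.
  E11: dirty, but its reads are unchanged (E5 unchanged, D11 unchanged); cached 7 stands.
  C5: dirty, but its reads are unchanged (E11 unchanged); cached 7 stands.

Note the absorption at E9: it re-runs yet its value is the same, leaving the output's value untouched.

The edit dirties: C5, C7, E5, E9, E11, F11, G4, H2, H11.
1 formula cells run: E9.
Cache hits after checking: C5, C7, E5, E11, F11, G4, H2, H11.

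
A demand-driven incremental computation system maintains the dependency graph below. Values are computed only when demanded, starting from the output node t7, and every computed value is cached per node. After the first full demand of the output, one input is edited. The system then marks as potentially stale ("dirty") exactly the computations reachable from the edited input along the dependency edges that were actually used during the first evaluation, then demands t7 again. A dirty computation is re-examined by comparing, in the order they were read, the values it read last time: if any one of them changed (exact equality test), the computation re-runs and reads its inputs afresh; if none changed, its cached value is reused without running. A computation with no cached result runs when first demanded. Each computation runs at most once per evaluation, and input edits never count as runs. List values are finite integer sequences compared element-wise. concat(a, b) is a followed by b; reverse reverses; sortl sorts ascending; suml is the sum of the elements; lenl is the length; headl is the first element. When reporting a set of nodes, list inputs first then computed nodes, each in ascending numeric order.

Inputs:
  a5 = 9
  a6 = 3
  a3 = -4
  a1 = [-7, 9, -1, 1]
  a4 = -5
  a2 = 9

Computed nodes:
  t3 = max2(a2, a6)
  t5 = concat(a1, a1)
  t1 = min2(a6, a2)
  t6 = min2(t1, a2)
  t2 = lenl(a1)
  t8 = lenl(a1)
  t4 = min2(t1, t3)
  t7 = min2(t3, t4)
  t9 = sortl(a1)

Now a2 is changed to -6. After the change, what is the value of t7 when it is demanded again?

New value of t7: -6.

First evaluation (everything demanded from the output):
  t1 = min2(3, 9) = 3
  t3 = max2(9, 3) = 9
  t4 = min2(3, 9) = 3
  t7 = min2(9, 3) = 3

Propagation after the edit:
  t1: runs — a2 9->-6; result -6.
  t3: runs — a2 9->-6; result 3.
  t4: runs — t1 3->-6; t3 9->3; result -6.
  t7: runs — t3 9->3; t4 3->-6; result -6.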